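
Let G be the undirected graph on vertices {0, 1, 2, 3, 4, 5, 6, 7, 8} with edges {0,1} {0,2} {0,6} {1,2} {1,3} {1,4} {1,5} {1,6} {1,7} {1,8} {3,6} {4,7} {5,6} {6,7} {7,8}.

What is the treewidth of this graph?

2

A width-2 tree decomposition is:
Bags: B1 = {1, 6, 7}  B2 = {1, 3, 6}  B3 = {1, 7, 8}  B4 = {1, 4, 7}  B5 = {1, 5, 6}  B6 = {0, 1, 6}  B7 = {0, 1, 2}
Tree: B1–B2, B1–B3, B3–B4, B1–B5, B5–B6, B6–B7
Every bag has size at most 3, so the width is 3 − 1 = 2 and tw(G) ≤ 2. On the other hand G contains the 3-clique {1, 7, 8}. A clique must lie in a single bag of any decomposition, so no decomposition can have width below 2. The upper and lower bounds meet at 2, so that is the treewidth.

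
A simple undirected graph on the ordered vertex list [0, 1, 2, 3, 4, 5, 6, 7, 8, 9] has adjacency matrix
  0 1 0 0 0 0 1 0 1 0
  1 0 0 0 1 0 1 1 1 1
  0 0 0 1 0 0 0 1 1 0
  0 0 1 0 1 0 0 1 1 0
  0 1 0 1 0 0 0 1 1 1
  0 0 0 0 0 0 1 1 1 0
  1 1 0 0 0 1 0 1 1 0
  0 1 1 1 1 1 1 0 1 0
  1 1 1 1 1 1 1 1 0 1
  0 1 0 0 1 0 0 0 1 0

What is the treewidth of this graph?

3

A width-3 tree decomposition is:
Bags: B1 = {1, 4, 8, 9}  B2 = {1, 4, 7, 8}  B3 = {1, 6, 7, 8}  B4 = {3, 4, 7, 8}  B5 = {2, 3, 7, 8}  B6 = {5, 6, 7, 8}  B7 = {0, 1, 6, 8}
Tree: B1–B2, B2–B3, B2–B4, B4–B5, B3–B6, B3–B7
Each bag holds 4 vertices, so the decomposition has width 3, which upper-bounds the treewidth. On the other hand G contains the 4-clique {0, 1, 6, 8}. A clique must lie in a single bag of any decomposition, so no decomposition can have width below 3. Combining the bounds, tw(G) = 3.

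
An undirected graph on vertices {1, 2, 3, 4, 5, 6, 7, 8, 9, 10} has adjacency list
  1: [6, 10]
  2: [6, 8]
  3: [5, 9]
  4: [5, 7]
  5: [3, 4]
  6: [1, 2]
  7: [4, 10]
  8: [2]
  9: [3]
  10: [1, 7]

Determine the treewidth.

A width-1 tree decomposition is:
Bags: B1 = {3, 9}  B2 = {3, 5}  B3 = {4, 5}  B4 = {4, 7}  B5 = {7, 10}  B6 = {1, 10}  B7 = {1, 6}  B8 = {2, 6}  B9 = {2, 8}
Tree: B1–B2, B2–B3, B3–B4, B4–B5, B5–B6, B6–B7, B7–B8, B8–B9
The largest bag has 2 vertices, giving width 1; this decomposition certifies tw(G) ≤ 1. G has an edge, so its treewidth is at least 1. Hence tw(G) = 1 exactly.

1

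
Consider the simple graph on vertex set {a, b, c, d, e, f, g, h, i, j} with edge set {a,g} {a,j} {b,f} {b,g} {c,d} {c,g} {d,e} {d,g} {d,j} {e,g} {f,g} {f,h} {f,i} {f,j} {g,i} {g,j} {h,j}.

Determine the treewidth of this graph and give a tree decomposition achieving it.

The largest bag has 3 vertices, giving width 2; this decomposition certifies tw(G) ≤ 2. On the other hand G contains the 3-clique {d, g, j}. A clique must lie in a single bag of any decomposition, so no decomposition can have width below 2. Hence tw(G) = 2 exactly.

Treewidth 2.
One optimal decomposition is:
Bags: B1 = {f, g, i}  B2 = {f, g, j}  B3 = {d, g, j}  B4 = {a, g, j}  B5 = {d, e, g}  B6 = {b, f, g}  B7 = {c, d, g}  B8 = {f, h, j}
Tree: B1–B2, B2–B3, B2–B4, B3–B5, B2–B6, B5–B7, B2–B8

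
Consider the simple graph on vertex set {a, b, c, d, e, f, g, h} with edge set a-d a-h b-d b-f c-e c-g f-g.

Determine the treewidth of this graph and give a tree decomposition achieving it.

The largest bag has 2 vertices, giving width 1; this decomposition certifies tw(G) ≤ 1. Since G has at least one edge (e.g. e–c), it is not an edgeless graph, so tw(G) ≥ 1. Hence tw(G) = 1 exactly.

Treewidth 1.
One such decomposition:
Bags: B1 = {c, e}  B2 = {c, g}  B3 = {f, g}  B4 = {b, f}  B5 = {b, d}  B6 = {a, d}  B7 = {a, h}
Tree: B1–B2, B2–B3, B3–B4, B4–B5, B5–B6, B6–B7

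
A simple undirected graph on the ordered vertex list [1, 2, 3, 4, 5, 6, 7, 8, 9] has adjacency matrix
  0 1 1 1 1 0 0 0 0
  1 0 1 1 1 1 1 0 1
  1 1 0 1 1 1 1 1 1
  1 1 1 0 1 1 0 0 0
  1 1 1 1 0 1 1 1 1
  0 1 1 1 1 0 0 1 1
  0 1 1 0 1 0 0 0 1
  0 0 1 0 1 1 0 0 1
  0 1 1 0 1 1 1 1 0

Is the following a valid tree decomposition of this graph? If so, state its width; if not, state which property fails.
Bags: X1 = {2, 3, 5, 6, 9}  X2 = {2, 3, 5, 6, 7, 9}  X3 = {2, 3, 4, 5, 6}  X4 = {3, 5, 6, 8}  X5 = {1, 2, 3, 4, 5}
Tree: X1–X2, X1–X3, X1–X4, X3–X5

A tree decomposition must satisfy three properties: every vertex lies in some bag; for every edge, both endpoints lie together in some bag; and for every vertex, the bags containing it form a connected subtree. Here edge (9,8) lies in no bag, so the decomposition is invalid.

No — edge (9,8) lies in no bag.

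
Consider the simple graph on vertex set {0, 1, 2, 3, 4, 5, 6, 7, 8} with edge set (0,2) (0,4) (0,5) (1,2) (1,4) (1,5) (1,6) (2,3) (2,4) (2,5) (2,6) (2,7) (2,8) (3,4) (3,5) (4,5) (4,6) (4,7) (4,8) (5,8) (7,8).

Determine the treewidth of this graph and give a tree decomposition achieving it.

Each bag holds 4 vertices, so the decomposition has width 3, which upper-bounds the treewidth. For the lower bound, the 4 vertices {0, 2, 4, 5} are pairwise adjacent, and any tree decomposition puts a clique entirely inside one bag — forcing width ≥ 3. The upper and lower bounds meet at 3, so that is the treewidth.

Treewidth 3.
One such decomposition:
Bags: B1 = {2, 4, 5, 8}  B2 = {0, 2, 4, 5}  B3 = {1, 2, 4, 5}  B4 = {2, 4, 7, 8}  B5 = {2, 3, 4, 5}  B6 = {1, 2, 4, 6}
Tree: B1–B2, B2–B3, B1–B4, B3–B5, B3–B6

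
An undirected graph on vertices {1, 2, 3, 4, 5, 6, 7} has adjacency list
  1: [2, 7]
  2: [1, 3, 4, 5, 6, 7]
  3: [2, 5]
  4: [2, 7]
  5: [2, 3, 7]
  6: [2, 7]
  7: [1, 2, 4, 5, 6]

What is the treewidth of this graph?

A width-2 tree decomposition is:
Bags: B1 = {2, 4, 7}  B2 = {2, 6, 7}  B3 = {2, 5, 7}  B4 = {2, 3, 5}  B5 = {1, 2, 7}
Tree: B1–B2, B1–B3, B3–B4, B3–B5
Every bag has size at most 3, so the width is 3 − 1 = 2 and tw(G) ≤ 2. On the other hand G contains the 3-clique {2, 3, 5}. A clique must lie in a single bag of any decomposition, so no decomposition can have width below 2. Combining the bounds, tw(G) = 2.

2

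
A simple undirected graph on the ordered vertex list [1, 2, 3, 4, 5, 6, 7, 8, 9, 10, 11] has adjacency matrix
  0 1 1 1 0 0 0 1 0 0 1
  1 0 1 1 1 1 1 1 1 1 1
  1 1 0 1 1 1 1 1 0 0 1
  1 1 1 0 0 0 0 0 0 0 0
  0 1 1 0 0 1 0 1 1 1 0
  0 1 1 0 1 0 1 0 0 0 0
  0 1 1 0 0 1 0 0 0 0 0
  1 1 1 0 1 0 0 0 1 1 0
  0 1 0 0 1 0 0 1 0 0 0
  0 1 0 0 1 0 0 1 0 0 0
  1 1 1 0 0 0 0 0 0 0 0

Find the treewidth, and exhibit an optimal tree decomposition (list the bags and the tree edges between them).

Treewidth 3.
One such decomposition:
Bags: B1 = {2, 3, 5, 8}  B2 = {1, 2, 3, 8}  B3 = {2, 3, 5, 6}  B4 = {2, 5, 8, 9}  B5 = {1, 2, 3, 11}  B6 = {2, 3, 6, 7}  B7 = {1, 2, 3, 4}  B8 = {2, 5, 8, 10}
Tree: B1–B2, B1–B3, B1–B4, B2–B5, B3–B6, B2–B7, B1–B8

The largest bag has 4 vertices, giving width 3; this decomposition certifies tw(G) ≤ 3. Conversely, {2, 5, 8, 9} is a clique of size 4, and the vertices of any clique must share a bag in every tree decomposition; so some bag has ≥ 4 vertices and tw(G) ≥ 3. Hence tw(G) = 3 exactly.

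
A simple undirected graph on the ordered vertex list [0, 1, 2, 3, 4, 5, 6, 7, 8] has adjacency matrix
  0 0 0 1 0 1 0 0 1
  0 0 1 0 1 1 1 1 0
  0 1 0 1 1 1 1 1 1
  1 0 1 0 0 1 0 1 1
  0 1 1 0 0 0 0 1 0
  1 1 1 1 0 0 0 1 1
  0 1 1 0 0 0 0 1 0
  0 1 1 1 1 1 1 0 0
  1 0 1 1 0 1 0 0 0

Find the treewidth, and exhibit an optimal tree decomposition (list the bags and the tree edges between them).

Every bag has size at most 4, so the width is 4 − 1 = 3 and tw(G) ≤ 3. Conversely, {0, 3, 5, 8} is a clique of size 4, and the vertices of any clique must share a bag in every tree decomposition; so some bag has ≥ 4 vertices and tw(G) ≥ 3. The upper and lower bounds meet at 3, so that is the treewidth.

Treewidth 3.
One such decomposition:
Bags: B1 = {2, 3, 5, 7}  B2 = {1, 2, 5, 7}  B3 = {2, 3, 5, 8}  B4 = {0, 3, 5, 8}  B5 = {1, 2, 6, 7}  B6 = {1, 2, 4, 7}
Tree: B1–B2, B1–B3, B3–B4, B2–B5, B2–B6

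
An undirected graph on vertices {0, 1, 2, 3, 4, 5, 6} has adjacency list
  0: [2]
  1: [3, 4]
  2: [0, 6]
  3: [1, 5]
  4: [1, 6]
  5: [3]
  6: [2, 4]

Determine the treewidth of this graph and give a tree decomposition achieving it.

Treewidth 1.
One such decomposition:
Bags: B1 = {3, 5}  B2 = {1, 3}  B3 = {1, 4}  B4 = {4, 6}  B5 = {2, 6}  B6 = {0, 2}
Tree: B1–B2, B2–B3, B3–B4, B4–B5, B5–B6

Every bag has size at most 2, so the width is 2 − 1 = 1 and tw(G) ≤ 1. Any graph with an edge has treewidth ≥ 1, and G has the edge 5–3. Combining the bounds, tw(G) = 1.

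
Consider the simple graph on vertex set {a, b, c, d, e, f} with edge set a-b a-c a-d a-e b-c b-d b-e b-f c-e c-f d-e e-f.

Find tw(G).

A width-3 tree decomposition is:
Bags: B1 = {a, b, d, e}  B2 = {a, b, c, e}  B3 = {b, c, e, f}
Tree: B1–B2, B2–B3
The largest bag has 4 vertices, giving width 3; this decomposition certifies tw(G) ≤ 3. For the lower bound, the 4 vertices {a, b, d, e} are pairwise adjacent, and any tree decomposition puts a clique entirely inside one bag — forcing width ≥ 3. Combining the bounds, tw(G) = 3.

3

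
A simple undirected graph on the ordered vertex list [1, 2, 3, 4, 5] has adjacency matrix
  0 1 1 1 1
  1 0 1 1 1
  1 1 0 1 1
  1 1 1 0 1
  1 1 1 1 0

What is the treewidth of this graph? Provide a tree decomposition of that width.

With just one bag of size 5, the width is 5 − 1 = 4, so tw(G) ≤ 4. On the other hand G contains the 5-clique {1, 2, 3, 4, 5}. A clique must lie in a single bag of any decomposition, so no decomposition can have width below 4. Hence tw(G) = 4 exactly.

Treewidth 4.
One such decomposition:
Bags: B1 = {1, 2, 3, 4, 5}
Tree: (single bag)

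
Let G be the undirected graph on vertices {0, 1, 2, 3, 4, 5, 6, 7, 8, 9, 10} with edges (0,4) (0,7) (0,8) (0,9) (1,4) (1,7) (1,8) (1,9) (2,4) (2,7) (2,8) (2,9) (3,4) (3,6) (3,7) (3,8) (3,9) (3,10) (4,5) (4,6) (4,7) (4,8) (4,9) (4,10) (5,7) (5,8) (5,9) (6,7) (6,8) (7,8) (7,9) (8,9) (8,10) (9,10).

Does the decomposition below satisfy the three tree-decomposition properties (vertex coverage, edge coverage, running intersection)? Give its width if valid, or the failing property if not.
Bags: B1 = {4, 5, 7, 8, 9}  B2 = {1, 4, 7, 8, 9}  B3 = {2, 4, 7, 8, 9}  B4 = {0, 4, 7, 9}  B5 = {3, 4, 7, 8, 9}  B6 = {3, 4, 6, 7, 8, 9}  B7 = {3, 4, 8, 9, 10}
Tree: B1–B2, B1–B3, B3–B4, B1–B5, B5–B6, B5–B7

No — edge (8,0) lies in no bag.

A tree decomposition must satisfy three properties: every vertex lies in some bag; for every edge, both endpoints lie together in some bag; and for every vertex, the bags containing it form a connected subtree. Here edge (8,0) lies in no bag, so the decomposition is invalid.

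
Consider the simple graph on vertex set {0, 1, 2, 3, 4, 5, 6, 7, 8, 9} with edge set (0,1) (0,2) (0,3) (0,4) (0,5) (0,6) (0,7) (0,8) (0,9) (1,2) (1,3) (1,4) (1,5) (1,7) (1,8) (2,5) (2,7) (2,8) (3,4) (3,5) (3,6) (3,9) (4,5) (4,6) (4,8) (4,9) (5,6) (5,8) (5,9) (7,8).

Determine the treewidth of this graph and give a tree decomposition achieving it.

Treewidth 4.
Bags: B1 = {0, 1, 4, 5, 8}  B2 = {0, 1, 3, 4, 5}  B3 = {0, 3, 4, 5, 6}  B4 = {0, 3, 4, 5, 9}  B5 = {0, 1, 2, 5, 8}  B6 = {0, 1, 2, 7, 8}
Tree: B1–B2, B2–B3, B3–B4, B1–B5, B5–B6

The largest bag has 5 vertices, giving width 4; this decomposition certifies tw(G) ≤ 4. For the lower bound, the 5 vertices {0, 1, 2, 5, 8} are pairwise adjacent, and any tree decomposition puts a clique entirely inside one bag — forcing width ≥ 4. The upper and lower bounds meet at 4, so that is the treewidth.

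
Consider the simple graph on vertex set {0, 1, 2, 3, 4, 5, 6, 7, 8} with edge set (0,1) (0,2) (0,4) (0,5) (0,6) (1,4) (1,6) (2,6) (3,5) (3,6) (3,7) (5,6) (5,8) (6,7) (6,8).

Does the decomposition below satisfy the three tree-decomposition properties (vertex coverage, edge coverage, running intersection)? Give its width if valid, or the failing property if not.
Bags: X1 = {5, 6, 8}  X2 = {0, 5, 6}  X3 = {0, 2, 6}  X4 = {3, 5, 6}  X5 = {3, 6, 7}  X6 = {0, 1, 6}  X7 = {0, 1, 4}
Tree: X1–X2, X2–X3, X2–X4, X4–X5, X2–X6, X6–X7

Yes; width 2.

Checking the three conditions: (i) the bags cover all of {0, 1, 2, 3, 4, 5, 6, 7, 8}; (ii) for each edge, some bag contains both endpoints; (iii) the bags containing any fixed vertex form a subtree. All hold, so the decomposition is valid with width 3 − 1 = 2.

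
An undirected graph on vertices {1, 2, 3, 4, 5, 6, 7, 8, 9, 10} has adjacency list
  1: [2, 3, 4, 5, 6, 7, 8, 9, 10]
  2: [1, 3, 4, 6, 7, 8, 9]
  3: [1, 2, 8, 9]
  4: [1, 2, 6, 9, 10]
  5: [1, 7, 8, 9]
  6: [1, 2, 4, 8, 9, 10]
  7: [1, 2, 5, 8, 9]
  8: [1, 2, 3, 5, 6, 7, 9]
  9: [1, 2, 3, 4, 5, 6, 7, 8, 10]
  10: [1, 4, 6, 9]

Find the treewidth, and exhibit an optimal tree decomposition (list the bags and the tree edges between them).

Treewidth 4.
One such decomposition:
Bags: B1 = {1, 2, 7, 8, 9}  B2 = {1, 5, 7, 8, 9}  B3 = {1, 2, 6, 8, 9}  B4 = {1, 2, 3, 8, 9}  B5 = {1, 2, 4, 6, 9}  B6 = {1, 4, 6, 9, 10}
Tree: B1–B2, B1–B3, B1–B4, B3–B5, B5–B6

Every bag has size at most 5, so the width is 5 − 1 = 4 and tw(G) ≤ 4. For the lower bound, the 5 vertices {1, 2, 3, 8, 9} are pairwise adjacent, and any tree decomposition puts a clique entirely inside one bag — forcing width ≥ 4. Combining the bounds, tw(G) = 4.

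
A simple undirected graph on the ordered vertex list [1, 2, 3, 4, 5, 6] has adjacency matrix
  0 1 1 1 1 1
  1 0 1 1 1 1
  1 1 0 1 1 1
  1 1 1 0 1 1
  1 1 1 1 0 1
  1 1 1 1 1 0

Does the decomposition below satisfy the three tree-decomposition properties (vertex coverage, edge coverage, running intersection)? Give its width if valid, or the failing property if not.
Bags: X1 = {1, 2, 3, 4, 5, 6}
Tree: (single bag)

Yes; width 5.

Vertex coverage: the bags together contain {1, 2, 3, 4, 5, 6}, the full vertex set. Edge coverage: each edge of G has both endpoints in at least one bag. Running intersection: for every vertex, the bags containing it form a connected subtree. All three properties hold, so this is a valid tree decomposition of width max|bag| − 1 = 5, and hence tw(G) ≤ 5.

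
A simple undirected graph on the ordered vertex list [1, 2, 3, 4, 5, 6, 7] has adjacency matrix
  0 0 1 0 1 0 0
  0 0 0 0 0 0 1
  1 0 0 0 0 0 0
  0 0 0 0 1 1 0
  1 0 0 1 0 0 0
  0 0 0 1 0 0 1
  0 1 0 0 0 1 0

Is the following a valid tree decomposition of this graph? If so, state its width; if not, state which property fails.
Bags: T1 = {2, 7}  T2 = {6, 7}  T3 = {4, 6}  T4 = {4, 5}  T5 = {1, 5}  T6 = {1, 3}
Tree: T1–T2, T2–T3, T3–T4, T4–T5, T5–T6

Yes; width 1.

Every vertex of G appears in some bag (union = {1, 2, 3, 4, 5, 6, 7}); every edge is covered by a bag; and for each vertex v the set of bags containing v is connected in the bag tree. The decomposition is therefore valid. The largest bag has 2 vertices, so the width is 1.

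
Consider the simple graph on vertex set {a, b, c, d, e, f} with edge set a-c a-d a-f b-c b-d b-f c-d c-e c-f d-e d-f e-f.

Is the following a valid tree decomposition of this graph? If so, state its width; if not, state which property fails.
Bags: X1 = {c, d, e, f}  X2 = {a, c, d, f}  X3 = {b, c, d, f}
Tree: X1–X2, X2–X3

Every vertex of G appears in some bag (union = {a, b, c, d, e, f}); every edge is covered by a bag; and for each vertex v the set of bags containing v is connected in the bag tree. The decomposition is therefore valid. The largest bag has 4 vertices, so the width is 3.

Yes; width 3.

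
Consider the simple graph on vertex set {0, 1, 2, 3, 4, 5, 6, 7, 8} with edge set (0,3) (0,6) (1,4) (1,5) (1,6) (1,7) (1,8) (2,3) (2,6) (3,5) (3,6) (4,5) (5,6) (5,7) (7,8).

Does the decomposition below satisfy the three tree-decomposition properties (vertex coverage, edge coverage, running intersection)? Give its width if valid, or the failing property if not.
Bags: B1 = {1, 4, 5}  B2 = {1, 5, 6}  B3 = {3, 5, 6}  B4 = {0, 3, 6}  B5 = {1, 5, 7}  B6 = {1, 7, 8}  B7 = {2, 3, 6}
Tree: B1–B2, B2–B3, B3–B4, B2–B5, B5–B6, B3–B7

Yes; width 2.

Every vertex of G appears in some bag (union = {0, 1, 2, 3, 4, 5, 6, 7, 8}); every edge is covered by a bag; and for each vertex v the set of bags containing v is connected in the bag tree. The decomposition is therefore valid. The largest bag has 3 vertices, so the width is 2.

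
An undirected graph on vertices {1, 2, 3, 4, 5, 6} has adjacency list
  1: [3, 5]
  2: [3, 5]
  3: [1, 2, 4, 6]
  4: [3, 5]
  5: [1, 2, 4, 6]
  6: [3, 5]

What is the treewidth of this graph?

A width-2 tree decomposition is:
Bags: B1 = {3, 5, 6}  B2 = {2, 3, 5}  B3 = {3, 4, 5}  B4 = {1, 3, 5}
Tree: B1–B2, B2–B3, B3–B4
Each bag holds 3 vertices, so the decomposition has width 2, which upper-bounds the treewidth. For the lower bound, G contains the cycle 6–3–2–5–6, so G is not a forest; only forests have treewidth ≤ 1, hence tw(G) ≥ 2. The upper and lower bounds meet at 2, so that is the treewidth.

2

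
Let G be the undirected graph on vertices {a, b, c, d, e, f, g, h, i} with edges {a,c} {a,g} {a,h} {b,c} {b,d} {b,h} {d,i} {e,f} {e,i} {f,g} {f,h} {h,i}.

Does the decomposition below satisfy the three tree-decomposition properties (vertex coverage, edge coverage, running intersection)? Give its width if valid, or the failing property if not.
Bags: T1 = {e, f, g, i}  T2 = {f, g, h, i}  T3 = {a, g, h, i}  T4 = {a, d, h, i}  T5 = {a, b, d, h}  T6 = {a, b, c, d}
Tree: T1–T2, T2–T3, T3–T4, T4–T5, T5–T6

Yes; width 3.

Checking the three conditions: (i) the bags cover all of {a, b, c, d, e, f, g, h, i}; (ii) for each edge, some bag contains both endpoints; (iii) the bags containing any fixed vertex form a subtree. All hold, so the decomposition is valid with width 4 − 1 = 3.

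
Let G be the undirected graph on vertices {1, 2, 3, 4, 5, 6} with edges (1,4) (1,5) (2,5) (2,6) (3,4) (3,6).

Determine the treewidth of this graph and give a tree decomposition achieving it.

Treewidth 2.
Bags: B1 = {3, 4, 6}  B2 = {2, 4, 6}  B3 = {2, 4, 5}  B4 = {1, 4, 5}
Tree: B1–B2, B2–B3, B3–B4

The largest bag has 3 vertices, giving width 2; this decomposition certifies tw(G) ≤ 2. The edges 4–3–6–2–5–1–4 form a cycle, so G is not a tree and its treewidth is at least 2. Therefore the treewidth is 2.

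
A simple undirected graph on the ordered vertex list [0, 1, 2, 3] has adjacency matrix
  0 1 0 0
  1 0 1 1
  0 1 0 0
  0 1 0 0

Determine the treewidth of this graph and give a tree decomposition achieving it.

The largest bag has 2 vertices, giving width 1; this decomposition certifies tw(G) ≤ 1. Since G has at least one edge (e.g. 1–2), it is not an edgeless graph, so tw(G) ≥ 1. Combining the bounds, tw(G) = 1.

Treewidth 1.
Bags: B1 = {1, 2}  B2 = {0, 1}  B3 = {1, 3}
Tree: B1–B2, B1–B3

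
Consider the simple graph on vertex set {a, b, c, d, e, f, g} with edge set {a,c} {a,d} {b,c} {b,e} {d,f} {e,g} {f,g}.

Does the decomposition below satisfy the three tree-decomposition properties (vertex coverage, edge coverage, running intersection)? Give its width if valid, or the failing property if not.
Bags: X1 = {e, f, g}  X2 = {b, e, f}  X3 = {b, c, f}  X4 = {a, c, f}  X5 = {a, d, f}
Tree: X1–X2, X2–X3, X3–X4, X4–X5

Yes; width 2.

Vertex coverage: the bags together contain {a, b, c, d, e, f, g}, the full vertex set. Edge coverage: each edge of G has both endpoints in at least one bag. Running intersection: for every vertex, the bags containing it form a connected subtree. All three properties hold, so this is a valid tree decomposition of width max|bag| − 1 = 2, and hence tw(G) ≤ 2.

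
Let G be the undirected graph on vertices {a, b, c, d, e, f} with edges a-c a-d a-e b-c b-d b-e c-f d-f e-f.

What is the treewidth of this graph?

3

A width-3 tree decomposition is:
Bags: B1 = {a, c, d, e}  B2 = {c, d, e, f}  B3 = {b, c, d, e}
Tree: B1–B2, B2–B3
Every bag has size at most 4, so the width is 4 − 1 = 3 and tw(G) ≤ 3. For the lower bound: the 4 vertex sets {a,c}, {e,f}, {d}, {b} are disjoint, each induces a connected subgraph, and every pair is joined by at least one edge of G. Contracting each set to a single vertex therefore yields K_{4} as a minor, and since treewidth is minor-monotone, tw(G) ≥ tw(K_{4}) = 3. The upper and lower bounds meet at 3, so that is the treewidth.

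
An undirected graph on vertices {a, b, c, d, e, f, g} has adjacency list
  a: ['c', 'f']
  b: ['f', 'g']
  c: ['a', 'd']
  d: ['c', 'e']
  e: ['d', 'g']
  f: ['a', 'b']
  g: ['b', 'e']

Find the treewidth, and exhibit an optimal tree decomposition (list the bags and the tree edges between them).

Treewidth 2.
One optimal decomposition is:
Bags: B1 = {d, e, g}  B2 = {b, d, g}  B3 = {b, d, f}  B4 = {a, d, f}  B5 = {a, c, d}
Tree: B1–B2, B2–B3, B3–B4, B4–B5

Each bag holds 3 vertices, so the decomposition has width 2, which upper-bounds the treewidth. Since d–e–g–b–f–a–c–d is a cycle in G, G is not acyclic. Forests are exactly the graphs of treewidth ≤ 1, so tw(G) ≥ 2. Combining the bounds, tw(G) = 2.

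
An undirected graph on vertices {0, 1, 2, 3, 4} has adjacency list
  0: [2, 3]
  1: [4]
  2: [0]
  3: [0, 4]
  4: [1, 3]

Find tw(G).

1

A width-1 tree decomposition is:
Bags: B1 = {0, 2}  B2 = {0, 3}  B3 = {3, 4}  B4 = {1, 4}
Tree: B1–B2, B2–B3, B3–B4
Every bag has size at most 2, so the width is 2 − 1 = 1 and tw(G) ≤ 1. Since G has at least one edge (e.g. 2–0), it is not an edgeless graph, so tw(G) ≥ 1. Combining the bounds, tw(G) = 1.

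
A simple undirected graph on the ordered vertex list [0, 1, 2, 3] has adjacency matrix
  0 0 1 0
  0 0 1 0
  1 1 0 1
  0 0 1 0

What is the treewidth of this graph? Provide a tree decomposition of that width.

Treewidth 1.
Bags: B1 = {1, 2}  B2 = {2, 3}  B3 = {0, 2}
Tree: B1–B2, B2–B3

Every bag has size at most 2, so the width is 2 − 1 = 1 and tw(G) ≤ 1. Since G has at least one edge (e.g. 1–2), it is not an edgeless graph, so tw(G) ≥ 1. Therefore the treewidth is 1.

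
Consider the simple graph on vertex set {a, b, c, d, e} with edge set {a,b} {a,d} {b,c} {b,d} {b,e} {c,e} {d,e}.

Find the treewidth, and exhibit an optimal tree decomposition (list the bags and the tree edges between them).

Treewidth 2.
One such decomposition:
Bags: B1 = {a, b, d}  B2 = {b, d, e}  B3 = {b, c, e}
Tree: B1–B2, B2–B3

The largest bag has 3 vertices, giving width 2; this decomposition certifies tw(G) ≤ 2. Conversely, {b, d, e} is a clique of size 3, and the vertices of any clique must share a bag in every tree decomposition; so some bag has ≥ 3 vertices and tw(G) ≥ 2. Therefore the treewidth is 2.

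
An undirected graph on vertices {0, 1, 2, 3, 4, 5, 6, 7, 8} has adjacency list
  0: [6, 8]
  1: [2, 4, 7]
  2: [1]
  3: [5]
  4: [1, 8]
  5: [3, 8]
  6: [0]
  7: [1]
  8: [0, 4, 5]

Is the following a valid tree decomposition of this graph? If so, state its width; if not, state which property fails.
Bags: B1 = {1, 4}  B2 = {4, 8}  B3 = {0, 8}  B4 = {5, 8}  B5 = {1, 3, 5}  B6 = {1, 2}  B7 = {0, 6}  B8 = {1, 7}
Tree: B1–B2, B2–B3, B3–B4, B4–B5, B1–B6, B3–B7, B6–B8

A tree decomposition must satisfy three properties: every vertex lies in some bag; for every edge, both endpoints lie together in some bag; and for every vertex, the bags containing it form a connected subtree. Here bags containing vertex 1 are not connected in the tree, so the decomposition is invalid.

No — bags containing vertex 1 are not connected in the tree.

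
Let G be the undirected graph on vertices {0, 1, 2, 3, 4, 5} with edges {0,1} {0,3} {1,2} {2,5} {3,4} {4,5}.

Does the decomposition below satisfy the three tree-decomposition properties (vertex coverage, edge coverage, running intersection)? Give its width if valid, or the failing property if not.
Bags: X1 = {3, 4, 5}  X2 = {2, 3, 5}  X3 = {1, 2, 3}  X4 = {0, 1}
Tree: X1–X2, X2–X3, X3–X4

A tree decomposition must satisfy three properties: every vertex lies in some bag; for every edge, both endpoints lie together in some bag; and for every vertex, the bags containing it form a connected subtree. Here edge (3,0) lies in no bag, so the decomposition is invalid.

No — edge (3,0) lies in no bag.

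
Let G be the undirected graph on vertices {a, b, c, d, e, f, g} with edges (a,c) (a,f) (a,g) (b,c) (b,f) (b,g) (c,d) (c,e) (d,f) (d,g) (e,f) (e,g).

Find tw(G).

A width-3 tree decomposition is:
Bags: B1 = {a, c, f, g}  B2 = {c, e, f, g}  B3 = {c, d, f, g}  B4 = {b, c, f, g}
Tree: B1–B2, B2–B3, B3–B4
Every bag has size at most 4, so the width is 4 − 1 = 3 and tw(G) ≤ 3. For the lower bound: the 4 vertex sets {a,f}, {e,g}, {c}, {d} are disjoint, each induces a connected subgraph, and every pair is joined by at least one edge of G. Contracting each set to a single vertex therefore yields K_{4} as a minor, and since treewidth is minor-monotone, tw(G) ≥ tw(K_{4}) = 3. Therefore the treewidth is 3.

3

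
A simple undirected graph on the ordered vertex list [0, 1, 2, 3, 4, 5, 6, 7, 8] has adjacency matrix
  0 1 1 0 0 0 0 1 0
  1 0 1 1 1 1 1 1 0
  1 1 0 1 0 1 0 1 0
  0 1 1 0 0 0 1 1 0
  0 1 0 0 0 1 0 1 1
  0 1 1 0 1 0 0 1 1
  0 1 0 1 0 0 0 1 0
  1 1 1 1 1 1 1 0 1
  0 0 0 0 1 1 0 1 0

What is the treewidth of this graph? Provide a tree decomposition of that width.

Treewidth 3.
Bags: B1 = {1, 2, 5, 7}  B2 = {1, 2, 3, 7}  B3 = {0, 1, 2, 7}  B4 = {1, 4, 5, 7}  B5 = {4, 5, 7, 8}  B6 = {1, 3, 6, 7}
Tree: B1–B2, B2–B3, B1–B4, B4–B5, B2–B6

The largest bag has 4 vertices, giving width 3; this decomposition certifies tw(G) ≤ 3. Conversely, {4, 5, 7, 8} is a clique of size 4, and the vertices of any clique must share a bag in every tree decomposition; so some bag has ≥ 4 vertices and tw(G) ≥ 3. Combining the bounds, tw(G) = 3.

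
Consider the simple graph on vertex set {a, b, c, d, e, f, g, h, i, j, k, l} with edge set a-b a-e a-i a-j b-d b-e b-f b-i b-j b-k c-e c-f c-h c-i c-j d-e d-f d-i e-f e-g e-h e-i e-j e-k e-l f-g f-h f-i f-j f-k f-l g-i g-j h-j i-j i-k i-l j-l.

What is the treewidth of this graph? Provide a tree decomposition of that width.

Treewidth 4.
Bags: B1 = {c, e, f, i, j}  B2 = {b, e, f, i, j}  B3 = {b, e, f, i, k}  B4 = {a, b, e, i, j}  B5 = {e, f, i, j, l}  B6 = {b, d, e, f, i}  B7 = {e, f, g, i, j}  B8 = {c, e, f, h, j}
Tree: B1–B2, B2–B3, B2–B4, B2–B5, B3–B6, B1–B7, B1–B8

Each bag holds 5 vertices, so the decomposition has width 4, which upper-bounds the treewidth. For the lower bound, the 5 vertices {a, b, e, i, j} are pairwise adjacent, and any tree decomposition puts a clique entirely inside one bag — forcing width ≥ 4. The upper and lower bounds meet at 4, so that is the treewidth.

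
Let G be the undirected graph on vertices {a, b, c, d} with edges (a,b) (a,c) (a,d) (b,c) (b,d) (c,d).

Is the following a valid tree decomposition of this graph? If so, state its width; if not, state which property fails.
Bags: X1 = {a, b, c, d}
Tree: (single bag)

Yes; width 3.

Checking the three conditions: (i) the bags cover all of {a, b, c, d}; (ii) for each edge, some bag contains both endpoints; (iii) the bags containing any fixed vertex form a subtree. All hold, so the decomposition is valid with width 4 − 1 = 3.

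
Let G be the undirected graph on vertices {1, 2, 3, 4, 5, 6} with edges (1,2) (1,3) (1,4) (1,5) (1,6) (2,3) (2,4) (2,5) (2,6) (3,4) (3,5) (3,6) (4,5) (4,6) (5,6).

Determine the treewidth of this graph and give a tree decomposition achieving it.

With just one bag of size 6, the width is 6 − 1 = 5, so tw(G) ≤ 5. For the lower bound, the 6 vertices {1, 2, 3, 4, 5, 6} are pairwise adjacent, and any tree decomposition puts a clique entirely inside one bag — forcing width ≥ 5. Combining the bounds, tw(G) = 5.

Treewidth 5.
One such decomposition:
Bags: B1 = {1, 2, 3, 4, 5, 6}
Tree: (single bag)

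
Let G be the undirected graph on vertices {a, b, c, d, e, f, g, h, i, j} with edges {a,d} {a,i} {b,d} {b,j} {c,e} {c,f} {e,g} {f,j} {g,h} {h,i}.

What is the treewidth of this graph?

A width-2 tree decomposition is:
Bags: B1 = {g, h, i}  B2 = {e, g, i}  B3 = {c, e, i}  B4 = {c, f, i}  B5 = {f, i, j}  B6 = {b, i, j}  B7 = {b, d, i}  B8 = {a, d, i}
Tree: B1–B2, B2–B3, B3–B4, B4–B5, B5–B6, B6–B7, B7–B8
The largest bag has 3 vertices, giving width 2; this decomposition certifies tw(G) ≤ 2. For the lower bound, G contains the cycle i–h–g–e–c–f–j–b–d–a–i, so G is not a forest; only forests have treewidth ≤ 1, hence tw(G) ≥ 2. Therefore the treewidth is 2.

2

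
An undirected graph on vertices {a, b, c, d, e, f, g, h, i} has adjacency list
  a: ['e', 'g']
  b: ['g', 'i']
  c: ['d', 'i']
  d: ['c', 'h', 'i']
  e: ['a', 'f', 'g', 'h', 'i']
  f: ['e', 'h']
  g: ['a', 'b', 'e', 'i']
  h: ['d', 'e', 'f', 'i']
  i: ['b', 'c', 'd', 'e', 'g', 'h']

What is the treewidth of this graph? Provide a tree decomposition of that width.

Treewidth 2.
Bags: B1 = {e, h, i}  B2 = {e, g, i}  B3 = {e, f, h}  B4 = {b, g, i}  B5 = {d, h, i}  B6 = {c, d, i}  B7 = {a, e, g}
Tree: B1–B2, B1–B3, B2–B4, B1–B5, B5–B6, B2–B7

Every bag has size at most 3, so the width is 3 − 1 = 2 and tw(G) ≤ 2. For the lower bound, the 3 vertices {a, e, g} are pairwise adjacent, and any tree decomposition puts a clique entirely inside one bag — forcing width ≥ 2. Combining the bounds, tw(G) = 2.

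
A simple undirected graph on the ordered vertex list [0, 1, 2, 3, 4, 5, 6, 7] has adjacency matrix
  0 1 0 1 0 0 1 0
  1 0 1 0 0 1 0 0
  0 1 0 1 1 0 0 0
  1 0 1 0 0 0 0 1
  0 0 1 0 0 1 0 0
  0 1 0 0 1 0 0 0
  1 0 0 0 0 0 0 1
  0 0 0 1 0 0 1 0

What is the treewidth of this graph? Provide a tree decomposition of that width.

Treewidth 2.
One such decomposition:
Bags: B1 = {2, 4, 5}  B2 = {1, 2, 5}  B3 = {1, 2, 3}  B4 = {0, 1, 3}  B5 = {0, 3, 7}  B6 = {0, 6, 7}
Tree: B1–B2, B2–B3, B3–B4, B4–B5, B5–B6

Each bag holds 3 vertices, so the decomposition has width 2, which upper-bounds the treewidth. For the lower bound, G contains the cycle 4–5–1–2–4, so G is not a forest; only forests have treewidth ≤ 1, hence tw(G) ≥ 2. Therefore the treewidth is 2.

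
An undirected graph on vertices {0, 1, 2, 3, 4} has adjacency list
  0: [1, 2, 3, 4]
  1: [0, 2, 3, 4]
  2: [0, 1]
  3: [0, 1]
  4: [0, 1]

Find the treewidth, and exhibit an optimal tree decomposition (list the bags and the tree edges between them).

Treewidth 2.
Bags: B1 = {0, 1, 3}  B2 = {0, 1, 4}  B3 = {0, 1, 2}
Tree: B1–B2, B2–B3

Every bag has size at most 3, so the width is 3 − 1 = 2 and tw(G) ≤ 2. On the other hand G contains the 3-clique {0, 1, 2}. A clique must lie in a single bag of any decomposition, so no decomposition can have width below 2. Therefore the treewidth is 2.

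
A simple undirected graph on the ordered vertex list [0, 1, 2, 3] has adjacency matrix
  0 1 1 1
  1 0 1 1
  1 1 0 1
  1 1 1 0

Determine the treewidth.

A width-3 tree decomposition is:
Bags: B1 = {0, 1, 2, 3}
Tree: (single bag)
With just one bag of size 4, the width is 4 − 1 = 3, so tw(G) ≤ 3. For the lower bound, the 4 vertices {0, 1, 2, 3} are pairwise adjacent, and any tree decomposition puts a clique entirely inside one bag — forcing width ≥ 3. Hence tw(G) = 3 exactly.

3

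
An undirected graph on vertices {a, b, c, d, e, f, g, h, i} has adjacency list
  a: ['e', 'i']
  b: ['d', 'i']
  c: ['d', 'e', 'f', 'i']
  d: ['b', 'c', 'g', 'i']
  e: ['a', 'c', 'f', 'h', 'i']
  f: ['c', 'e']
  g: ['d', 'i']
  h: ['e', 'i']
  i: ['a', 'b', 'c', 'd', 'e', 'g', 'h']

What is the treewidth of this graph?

A width-2 tree decomposition is:
Bags: B1 = {c, e, i}  B2 = {e, h, i}  B3 = {c, d, i}  B4 = {b, d, i}  B5 = {a, e, i}  B6 = {d, g, i}  B7 = {c, e, f}
Tree: B1–B2, B1–B3, B3–B4, B1–B5, B4–B6, B1–B7
Every bag has size at most 3, so the width is 3 − 1 = 2 and tw(G) ≤ 2. For the lower bound, the 3 vertices {c, e, f} are pairwise adjacent, and any tree decomposition puts a clique entirely inside one bag — forcing width ≥ 2. Therefore the treewidth is 2.

2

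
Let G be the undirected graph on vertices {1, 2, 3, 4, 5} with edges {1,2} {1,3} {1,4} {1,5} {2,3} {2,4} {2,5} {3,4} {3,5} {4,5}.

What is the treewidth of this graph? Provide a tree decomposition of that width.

A single bag containing all 5 vertices is trivially a valid decomposition of width 4. Conversely, {1, 2, 3, 4, 5} is a clique of size 5, and the vertices of any clique must share a bag in every tree decomposition; so some bag has ≥ 5 vertices and tw(G) ≥ 4. Combining the bounds, tw(G) = 4.

Treewidth 4.
One such decomposition:
Bags: B1 = {1, 2, 3, 4, 5}
Tree: (single bag)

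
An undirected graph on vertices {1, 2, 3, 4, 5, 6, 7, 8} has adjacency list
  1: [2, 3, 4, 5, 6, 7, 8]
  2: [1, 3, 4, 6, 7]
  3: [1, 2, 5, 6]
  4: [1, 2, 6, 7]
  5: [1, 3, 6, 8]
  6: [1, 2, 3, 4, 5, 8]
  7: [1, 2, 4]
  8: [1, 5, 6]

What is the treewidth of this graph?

3

A width-3 tree decomposition is:
Bags: B1 = {1, 2, 3, 6}  B2 = {1, 3, 5, 6}  B3 = {1, 2, 4, 6}  B4 = {1, 5, 6, 8}  B5 = {1, 2, 4, 7}
Tree: B1–B2, B1–B3, B2–B4, B3–B5
Every bag has size at most 4, so the width is 4 − 1 = 3 and tw(G) ≤ 3. For the lower bound, the 4 vertices {1, 5, 6, 8} are pairwise adjacent, and any tree decomposition puts a clique entirely inside one bag — forcing width ≥ 3. Hence tw(G) = 3 exactly.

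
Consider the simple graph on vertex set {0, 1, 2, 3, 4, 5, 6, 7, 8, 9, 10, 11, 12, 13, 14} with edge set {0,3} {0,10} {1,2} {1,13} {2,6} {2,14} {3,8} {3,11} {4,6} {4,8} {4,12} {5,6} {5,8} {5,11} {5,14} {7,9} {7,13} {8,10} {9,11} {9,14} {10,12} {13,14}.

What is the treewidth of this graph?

3

A width-3 tree decomposition is:
Bags: B1 = {1, 2, 7, 13}  B2 = {2, 7, 13, 14}  B3 = {2, 7, 9, 14}  B4 = {2, 6, 9, 14}  B5 = {5, 6, 9, 14}  B6 = {5, 6, 9, 11}  B7 = {4, 5, 6, 11}  B8 = {4, 5, 8, 11}  B9 = {3, 4, 8, 11}  B10 = {3, 4, 8, 12}  B11 = {3, 8, 10, 12}  B12 = {0, 3, 10, 12}
Tree: B1–B2, B2–B3, B3–B4, B4–B5, B5–B6, B6–B7, B7–B8, B8–B9, B9–B10, B10–B11, B11–B12
Each bag holds 4 vertices, so the decomposition has width 3, which upper-bounds the treewidth. For the lower bound: the 4 vertex sets {1,7,13}, {2}, {14}, {5,6,9,11} are disjoint, each induces a connected subgraph, and every pair is joined by at least one edge of G. Contracting each set to a single vertex therefore yields K_{4} as a minor, and since treewidth is minor-monotone, tw(G) ≥ tw(K_{4}) = 3. Hence tw(G) = 3 exactly.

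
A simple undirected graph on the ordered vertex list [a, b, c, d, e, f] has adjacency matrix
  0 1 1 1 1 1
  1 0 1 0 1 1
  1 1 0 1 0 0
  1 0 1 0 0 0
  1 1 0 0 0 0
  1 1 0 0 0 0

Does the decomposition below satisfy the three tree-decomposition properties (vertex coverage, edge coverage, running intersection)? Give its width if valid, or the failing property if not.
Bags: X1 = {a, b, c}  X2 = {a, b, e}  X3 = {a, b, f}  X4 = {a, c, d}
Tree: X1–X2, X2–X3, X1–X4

Yes; width 2.

Checking the three conditions: (i) the bags cover all of {a, b, c, d, e, f}; (ii) for each edge, some bag contains both endpoints; (iii) the bags containing any fixed vertex form a subtree. All hold, so the decomposition is valid with width 3 − 1 = 2.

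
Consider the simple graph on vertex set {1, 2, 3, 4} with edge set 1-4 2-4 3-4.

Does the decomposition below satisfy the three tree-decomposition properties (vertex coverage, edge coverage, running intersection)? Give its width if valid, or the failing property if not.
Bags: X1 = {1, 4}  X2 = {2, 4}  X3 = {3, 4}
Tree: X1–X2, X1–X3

Yes; width 1.

Vertex coverage: the bags together contain {1, 2, 3, 4}, the full vertex set. Edge coverage: each edge of G has both endpoints in at least one bag. Running intersection: for every vertex, the bags containing it form a connected subtree. All three properties hold, so this is a valid tree decomposition of width max|bag| − 1 = 1, and hence tw(G) ≤ 1.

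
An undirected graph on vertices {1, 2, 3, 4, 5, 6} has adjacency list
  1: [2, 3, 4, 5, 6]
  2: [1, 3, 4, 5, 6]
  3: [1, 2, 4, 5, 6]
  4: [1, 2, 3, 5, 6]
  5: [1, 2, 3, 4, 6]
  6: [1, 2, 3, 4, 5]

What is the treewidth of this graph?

5

A width-5 tree decomposition is:
Bags: B1 = {1, 2, 3, 4, 5, 6}
Tree: (single bag)
A single bag containing all 6 vertices is trivially a valid decomposition of width 5. Conversely, {1, 2, 3, 4, 5, 6} is a clique of size 6, and the vertices of any clique must share a bag in every tree decomposition; so some bag has ≥ 6 vertices and tw(G) ≥ 5. Hence tw(G) = 5 exactly.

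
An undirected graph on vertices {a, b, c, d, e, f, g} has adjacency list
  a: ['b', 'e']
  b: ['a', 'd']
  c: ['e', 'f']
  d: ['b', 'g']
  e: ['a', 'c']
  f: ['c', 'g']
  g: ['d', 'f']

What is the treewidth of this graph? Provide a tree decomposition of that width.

Every bag has size at most 3, so the width is 3 − 1 = 2 and tw(G) ≤ 2. Since e–a–b–d–g–f–c–e is a cycle in G, G is not acyclic. Forests are exactly the graphs of treewidth ≤ 1, so tw(G) ≥ 2. Therefore the treewidth is 2.

Treewidth 2.
One optimal decomposition is:
Bags: B1 = {a, b, e}  B2 = {b, d, e}  B3 = {d, e, g}  B4 = {e, f, g}  B5 = {c, e, f}
Tree: B1–B2, B2–B3, B3–B4, B4–B5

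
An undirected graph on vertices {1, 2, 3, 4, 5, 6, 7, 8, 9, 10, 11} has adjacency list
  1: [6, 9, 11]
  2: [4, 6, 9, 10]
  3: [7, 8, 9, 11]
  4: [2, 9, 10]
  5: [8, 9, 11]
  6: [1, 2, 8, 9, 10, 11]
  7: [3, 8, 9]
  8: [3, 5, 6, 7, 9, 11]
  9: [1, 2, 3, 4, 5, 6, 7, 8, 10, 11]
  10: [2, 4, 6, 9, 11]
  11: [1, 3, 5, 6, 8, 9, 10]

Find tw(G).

A width-3 tree decomposition is:
Bags: B1 = {6, 8, 9, 11}  B2 = {3, 8, 9, 11}  B3 = {1, 6, 9, 11}  B4 = {6, 9, 10, 11}  B5 = {5, 8, 9, 11}  B6 = {2, 6, 9, 10}  B7 = {2, 4, 9, 10}  B8 = {3, 7, 8, 9}
Tree: B1–B2, B1–B3, B3–B4, B2–B5, B4–B6, B6–B7, B2–B8
The largest bag has 4 vertices, giving width 3; this decomposition certifies tw(G) ≤ 3. On the other hand G contains the 4-clique {2, 4, 9, 10}. A clique must lie in a single bag of any decomposition, so no decomposition can have width below 3. The upper and lower bounds meet at 3, so that is the treewidth.

3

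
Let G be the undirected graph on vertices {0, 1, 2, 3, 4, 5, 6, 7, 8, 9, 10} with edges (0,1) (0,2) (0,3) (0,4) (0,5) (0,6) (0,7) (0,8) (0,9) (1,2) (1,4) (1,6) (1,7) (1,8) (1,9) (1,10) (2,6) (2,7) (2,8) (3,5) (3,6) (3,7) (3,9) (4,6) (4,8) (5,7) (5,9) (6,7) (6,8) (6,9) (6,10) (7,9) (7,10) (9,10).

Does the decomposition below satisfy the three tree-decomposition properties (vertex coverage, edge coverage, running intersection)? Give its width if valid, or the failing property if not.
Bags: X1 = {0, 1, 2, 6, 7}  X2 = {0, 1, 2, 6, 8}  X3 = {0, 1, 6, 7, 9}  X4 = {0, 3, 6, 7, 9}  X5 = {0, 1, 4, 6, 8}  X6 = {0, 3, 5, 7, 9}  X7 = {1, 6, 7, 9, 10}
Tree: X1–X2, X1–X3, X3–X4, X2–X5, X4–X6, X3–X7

Checking the three conditions: (i) the bags cover all of {0, 1, 2, 3, 4, 5, 6, 7, 8, 9, 10}; (ii) for each edge, some bag contains both endpoints; (iii) the bags containing any fixed vertex form a subtree. All hold, so the decomposition is valid with width 5 − 1 = 4.

Yes; width 4.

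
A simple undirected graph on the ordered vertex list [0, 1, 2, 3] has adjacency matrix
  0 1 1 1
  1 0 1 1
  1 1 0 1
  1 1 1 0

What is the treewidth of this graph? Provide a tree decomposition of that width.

Treewidth 3.
Bags: B1 = {0, 1, 2, 3}
Tree: (single bag)

A single bag containing all 4 vertices is trivially a valid decomposition of width 3. On the other hand G contains the 4-clique {0, 1, 2, 3}. A clique must lie in a single bag of any decomposition, so no decomposition can have width below 3. The upper and lower bounds meet at 3, so that is the treewidth.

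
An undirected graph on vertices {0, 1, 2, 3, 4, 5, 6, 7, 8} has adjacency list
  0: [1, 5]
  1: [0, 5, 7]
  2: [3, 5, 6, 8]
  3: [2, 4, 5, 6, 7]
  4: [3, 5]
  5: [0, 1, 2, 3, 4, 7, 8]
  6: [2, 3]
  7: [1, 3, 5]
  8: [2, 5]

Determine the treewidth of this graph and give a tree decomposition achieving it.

Treewidth 2.
One optimal decomposition is:
Bags: B1 = {2, 5, 8}  B2 = {2, 3, 5}  B3 = {3, 5, 7}  B4 = {3, 4, 5}  B5 = {2, 3, 6}  B6 = {1, 5, 7}  B7 = {0, 1, 5}
Tree: B1–B2, B2–B3, B3–B4, B2–B5, B3–B6, B6–B7

Every bag has size at most 3, so the width is 3 − 1 = 2 and tw(G) ≤ 2. Conversely, {0, 1, 5} is a clique of size 3, and the vertices of any clique must share a bag in every tree decomposition; so some bag has ≥ 3 vertices and tw(G) ≥ 2. The upper and lower bounds meet at 2, so that is the treewidth.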